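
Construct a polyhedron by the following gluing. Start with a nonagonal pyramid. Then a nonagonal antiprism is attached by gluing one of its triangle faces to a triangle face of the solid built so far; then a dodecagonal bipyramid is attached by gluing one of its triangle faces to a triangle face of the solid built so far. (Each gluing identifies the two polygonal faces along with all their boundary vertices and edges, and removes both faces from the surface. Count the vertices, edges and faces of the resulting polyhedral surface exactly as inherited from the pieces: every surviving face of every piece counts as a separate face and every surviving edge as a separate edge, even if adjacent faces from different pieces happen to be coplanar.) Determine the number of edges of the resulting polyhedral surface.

A nonagonal pyramid: V=10, E=18, F=10.
Attach a nonagonal antiprism (V=18, E=36, F=20) along a 3-gon: merge 3 vertices and 3 edges, delete both glued faces → V=25, E=51, F=28.
Attach a dodecagonal bipyramid (V=14, E=36, F=24) along a 3-gon: merge 3 vertices and 3 edges, delete both glued faces → V=36, E=84, F=50.
Check: V − E + F = 36 − 84 + 50 = 2.

84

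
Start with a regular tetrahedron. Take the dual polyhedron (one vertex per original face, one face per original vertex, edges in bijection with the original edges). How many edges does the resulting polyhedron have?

6

The base solid has V = 4, E = 6, F = 4.
The dual swaps V and F and preserves E: V′ = F = 4, E′ = E = 6, F′ = V = 4.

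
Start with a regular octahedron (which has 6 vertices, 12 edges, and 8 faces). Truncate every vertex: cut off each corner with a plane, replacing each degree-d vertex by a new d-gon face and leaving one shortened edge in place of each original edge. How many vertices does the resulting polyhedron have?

24

Truncation replaces each original edge-end by a new vertex, so V′ = 2E = 24.
Each original edge survives, and each old vertex of degree d contributes d new edges; summing degrees gives Σd = 2E, so E′ = E + 2E = 3E = 36.
Each original face survives and each original vertex becomes one new face: F′ = F + V = 14.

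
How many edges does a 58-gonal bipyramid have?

174

A bipyramid over an n-gon has 2n triangular faces and n + 2 vertices: V = 58 + 2 = 60, E = 3·58 = 174, F = 2·58 = 116.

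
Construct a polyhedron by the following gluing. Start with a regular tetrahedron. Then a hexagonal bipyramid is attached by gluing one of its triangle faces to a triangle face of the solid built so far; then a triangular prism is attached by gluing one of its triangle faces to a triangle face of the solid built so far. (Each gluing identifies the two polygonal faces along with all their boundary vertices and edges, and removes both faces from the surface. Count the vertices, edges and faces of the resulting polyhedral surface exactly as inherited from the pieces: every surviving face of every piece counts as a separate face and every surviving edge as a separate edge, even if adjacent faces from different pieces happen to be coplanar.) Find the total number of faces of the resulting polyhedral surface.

17

A regular tetrahedron: V=4, E=6, F=4.
Attach a hexagonal bipyramid (V=8, E=18, F=12) along a 3-gon: merge 3 vertices and 3 edges, delete both glued faces → V=9, E=21, F=14.
Attach a triangular prism (V=6, E=9, F=5) along a 3-gon: merge 3 vertices and 3 edges, delete both glued faces → V=12, E=27, F=17.
Check: V − E + F = 12 − 27 + 17 = 2.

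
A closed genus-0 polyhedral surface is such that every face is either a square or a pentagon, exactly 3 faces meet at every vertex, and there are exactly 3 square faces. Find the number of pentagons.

6

Let x be the number of pentagons; then F = 3 + x.
Edge–face incidences: 2E = 4·3 + 5·x = 12 + 5x.
Every vertex has degree 3, so 3V = 2E.
Euler: V − E + F = 2 ⇒ (2E)/3 − E + (3 + x) = 2.
Multiply by 6: 2·(2E) − 3·(2E) + 6·(3 + x) = 12, i.e. 18 + 6x − (12 + 5x) = 12.
Collecting terms: x + 6 = 12, so x = 6.
Then 2E = 12 + 5·6 = 42, so E = 21, V = 2E/3 = 14, F = 3 + 6 = 9.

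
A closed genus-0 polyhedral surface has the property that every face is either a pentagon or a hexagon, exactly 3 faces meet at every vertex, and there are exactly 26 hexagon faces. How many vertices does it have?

72

Let x be the number of pentagons; then F = 26 + x.
Edge–face incidences: 2E = 6·26 + 5·x = 156 + 5x.
Every vertex has degree 3, so 3V = 2E.
Euler: V − E + F = 2 ⇒ (2E)/3 − E + (26 + x) = 2.
Multiply by 6: 2·(2E) − 3·(2E) + 6·(26 + x) = 12, i.e. 156 + 6x − (156 + 5x) = 12.
Collecting terms: x = 12.
Then 2E = 156 + 5·12 = 216, so E = 108, V = 2E/3 = 72, F = 26 + 12 = 38.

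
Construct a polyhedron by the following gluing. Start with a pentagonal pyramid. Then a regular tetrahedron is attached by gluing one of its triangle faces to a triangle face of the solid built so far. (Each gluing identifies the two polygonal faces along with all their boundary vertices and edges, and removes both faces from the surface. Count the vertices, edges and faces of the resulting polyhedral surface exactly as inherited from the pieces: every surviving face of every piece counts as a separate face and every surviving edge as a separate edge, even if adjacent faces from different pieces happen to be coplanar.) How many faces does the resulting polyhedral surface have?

A pentagonal pyramid: V=6, E=10, F=6.
Attach a regular tetrahedron (V=4, E=6, F=4) along a 3-gon: merge 3 vertices and 3 edges, delete both glued faces → V=7, E=13, F=8.
Check: V − E + F = 7 − 13 + 8 = 2.

8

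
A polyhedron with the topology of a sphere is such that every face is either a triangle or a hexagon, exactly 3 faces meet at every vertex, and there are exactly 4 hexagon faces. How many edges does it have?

18

Let x be the number of triangles; then F = 4 + x.
Edge–face incidences: 2E = 6·4 + 3·x = 24 + 3x.
Every vertex has degree 3, so 3V = 2E.
Euler: V − E + F = 2 ⇒ (2E)/3 − E + (4 + x) = 2.
Multiply by 6: 2·(2E) − 3·(2E) + 6·(4 + x) = 12, i.e. 24 + 6x − (24 + 3x) = 12.
Collecting terms: 3x = 12, so x = 4.
Then 2E = 24 + 3·4 = 36, so E = 18, V = 2E/3 = 12, F = 4 + 4 = 8.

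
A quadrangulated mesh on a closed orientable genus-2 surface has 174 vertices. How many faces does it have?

176

χ = 2 − 2·2 = -2, and every face is a square so 4F = 2E.
V − E + F = -2 with E = 4F/2 gives 174 − (4/2 − 1)·F = -2, so F = 176 and E = 352.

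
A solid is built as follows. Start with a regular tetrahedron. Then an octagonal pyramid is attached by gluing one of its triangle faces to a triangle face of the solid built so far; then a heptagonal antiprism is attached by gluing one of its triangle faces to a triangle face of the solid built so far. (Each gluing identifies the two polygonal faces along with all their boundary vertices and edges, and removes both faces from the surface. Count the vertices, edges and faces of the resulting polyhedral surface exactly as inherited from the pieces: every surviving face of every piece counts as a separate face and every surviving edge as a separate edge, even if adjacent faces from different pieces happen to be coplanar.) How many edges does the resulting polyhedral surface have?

A regular tetrahedron: V=4, E=6, F=4.
Attach an octagonal pyramid (V=9, E=16, F=9) along a 3-gon: merge 3 vertices and 3 edges, delete both glued faces → V=10, E=19, F=11.
Attach a heptagonal antiprism (V=14, E=28, F=16) along a 3-gon: merge 3 vertices and 3 edges, delete both glued faces → V=21, E=44, F=25.
Check: V − E + F = 21 − 44 + 25 = 2.

44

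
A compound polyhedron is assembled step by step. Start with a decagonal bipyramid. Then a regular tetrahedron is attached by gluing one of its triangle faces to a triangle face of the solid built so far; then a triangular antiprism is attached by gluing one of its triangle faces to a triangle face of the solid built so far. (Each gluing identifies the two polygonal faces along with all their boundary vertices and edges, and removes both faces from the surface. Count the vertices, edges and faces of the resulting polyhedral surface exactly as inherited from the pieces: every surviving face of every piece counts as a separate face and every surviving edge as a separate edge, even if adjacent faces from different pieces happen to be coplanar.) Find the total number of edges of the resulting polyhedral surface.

A decagonal bipyramid: V=12, E=30, F=20.
Attach a regular tetrahedron (V=4, E=6, F=4) along a 3-gon: merge 3 vertices and 3 edges, delete both glued faces → V=13, E=33, F=22.
Attach a triangular antiprism (V=6, E=12, F=8) along a 3-gon: merge 3 vertices and 3 edges, delete both glued faces → V=16, E=42, F=28.
Check: V − E + F = 16 − 42 + 28 = 2.

42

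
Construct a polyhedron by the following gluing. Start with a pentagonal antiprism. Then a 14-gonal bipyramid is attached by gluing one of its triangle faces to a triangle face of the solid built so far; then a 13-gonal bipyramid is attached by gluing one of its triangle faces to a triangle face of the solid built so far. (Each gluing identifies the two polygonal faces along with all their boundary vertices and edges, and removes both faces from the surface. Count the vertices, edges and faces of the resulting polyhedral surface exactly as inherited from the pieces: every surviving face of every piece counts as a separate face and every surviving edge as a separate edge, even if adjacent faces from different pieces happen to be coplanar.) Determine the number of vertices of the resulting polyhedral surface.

A pentagonal antiprism: V=10, E=20, F=12.
Attach a 14-gonal bipyramid (V=16, E=42, F=28) along a 3-gon: merge 3 vertices and 3 edges, delete both glued faces → V=23, E=59, F=38.
Attach a 13-gonal bipyramid (V=15, E=39, F=26) along a 3-gon: merge 3 vertices and 3 edges, delete both glued faces → V=35, E=95, F=62.
Check: V − E + F = 35 − 95 + 62 = 2.

35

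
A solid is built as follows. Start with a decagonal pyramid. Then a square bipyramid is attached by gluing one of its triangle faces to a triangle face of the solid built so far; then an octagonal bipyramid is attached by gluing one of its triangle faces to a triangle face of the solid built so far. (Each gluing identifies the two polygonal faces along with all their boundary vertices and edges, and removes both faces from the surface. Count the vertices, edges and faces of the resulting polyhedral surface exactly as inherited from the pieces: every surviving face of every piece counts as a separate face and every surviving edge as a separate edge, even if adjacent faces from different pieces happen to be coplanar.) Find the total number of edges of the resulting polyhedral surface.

50

A decagonal pyramid: V=11, E=20, F=11.
Attach a square bipyramid (V=6, E=12, F=8) along a 3-gon: merge 3 vertices and 3 edges, delete both glued faces → V=14, E=29, F=17.
Attach an octagonal bipyramid (V=10, E=24, F=16) along a 3-gon: merge 3 vertices and 3 edges, delete both glued faces → V=21, E=50, F=31.
Check: V − E + F = 21 − 50 + 31 = 2.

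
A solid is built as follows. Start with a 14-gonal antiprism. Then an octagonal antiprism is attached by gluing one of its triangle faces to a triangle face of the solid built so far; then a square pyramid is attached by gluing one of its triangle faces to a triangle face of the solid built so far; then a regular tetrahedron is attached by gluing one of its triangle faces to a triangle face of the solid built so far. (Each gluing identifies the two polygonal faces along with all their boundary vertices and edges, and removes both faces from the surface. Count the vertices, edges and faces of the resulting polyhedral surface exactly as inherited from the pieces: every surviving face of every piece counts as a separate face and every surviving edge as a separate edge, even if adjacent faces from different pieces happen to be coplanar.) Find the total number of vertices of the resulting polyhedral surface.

A 14-gonal antiprism: V=28, E=56, F=30.
Attach an octagonal antiprism (V=16, E=32, F=18) along a 3-gon: merge 3 vertices and 3 edges, delete both glued faces → V=41, E=85, F=46.
Attach a square pyramid (V=5, E=8, F=5) along a 3-gon: merge 3 vertices and 3 edges, delete both glued faces → V=43, E=90, F=49.
Attach a regular tetrahedron (V=4, E=6, F=4) along a 3-gon: merge 3 vertices and 3 edges, delete both glued faces → V=44, E=93, F=51.
Check: V − E + F = 44 − 93 + 51 = 2.

44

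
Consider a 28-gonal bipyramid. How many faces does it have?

A bipyramid over an n-gon has 2n triangular faces and n + 2 vertices: V = 28 + 2 = 30, E = 3·28 = 84, F = 2·28 = 56.

56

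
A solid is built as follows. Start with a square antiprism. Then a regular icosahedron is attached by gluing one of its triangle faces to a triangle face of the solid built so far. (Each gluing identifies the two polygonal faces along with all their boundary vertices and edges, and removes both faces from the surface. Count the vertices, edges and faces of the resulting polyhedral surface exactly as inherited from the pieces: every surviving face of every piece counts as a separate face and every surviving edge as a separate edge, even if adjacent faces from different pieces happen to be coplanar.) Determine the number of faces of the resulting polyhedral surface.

28

A square antiprism: V=8, E=16, F=10.
Attach a regular icosahedron (V=12, E=30, F=20) along a 3-gon: merge 3 vertices and 3 edges, delete both glued faces → V=17, E=43, F=28.
Check: V − E + F = 17 − 43 + 28 = 2.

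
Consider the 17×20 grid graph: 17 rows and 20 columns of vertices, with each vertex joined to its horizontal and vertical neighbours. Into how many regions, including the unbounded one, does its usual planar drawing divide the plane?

305

The grid has V = 17·20 = 340 vertices and E = 17·19 + 20·16 = 643 edges.
F = 2 − V + E = 2 − 340 + 643 = 305.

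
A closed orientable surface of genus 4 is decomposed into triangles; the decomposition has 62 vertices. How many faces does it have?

136

χ = 2 − 2·4 = -6, and every face is a triangle so 3F = 2E.
V − E + F = -6 with E = 3F/2 gives 62 − (3/2 − 1)·F = -6, so F = 136 and E = 204.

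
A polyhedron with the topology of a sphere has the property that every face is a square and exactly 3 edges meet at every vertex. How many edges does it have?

12

Each face has 4 edges and each edge borders two faces, so 2E = 4F.
Each vertex has degree 3, so 3V = 2E and hence V = 4F/3.
Euler: V − E + F = 2 ⇒ (4F/3) − (4F/2) + F = 2.
Multiply by 6: (8 − 12 + 6)F = 12, i.e. 2F = 12.
So F = 6, E = 4·6/2 = 12, V = 4·6/3 = 8.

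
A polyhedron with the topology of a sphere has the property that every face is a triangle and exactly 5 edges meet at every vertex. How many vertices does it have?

12

Each face has 3 edges and each edge borders two faces, so 2E = 3F.
Each vertex has degree 5, so 5V = 2E and hence V = 3F/5.
Euler: V − E + F = 2 ⇒ (3F/5) − (3F/2) + F = 2.
Multiply by 10: (6 − 15 + 10)F = 20, i.e. 1F = 20.
So F = 20, E = 3·20/2 = 30, V = 3·20/5 = 12.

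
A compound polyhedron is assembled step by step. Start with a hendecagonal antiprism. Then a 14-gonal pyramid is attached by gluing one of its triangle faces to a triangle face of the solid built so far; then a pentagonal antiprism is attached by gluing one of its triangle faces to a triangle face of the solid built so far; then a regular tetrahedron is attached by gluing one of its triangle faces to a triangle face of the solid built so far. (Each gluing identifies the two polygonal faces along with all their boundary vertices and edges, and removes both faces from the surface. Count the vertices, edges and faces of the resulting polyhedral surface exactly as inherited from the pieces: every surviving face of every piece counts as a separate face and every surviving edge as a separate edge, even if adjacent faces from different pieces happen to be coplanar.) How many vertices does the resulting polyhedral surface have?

42

A hendecagonal antiprism: V=22, E=44, F=24.
Attach a 14-gonal pyramid (V=15, E=28, F=15) along a 3-gon: merge 3 vertices and 3 edges, delete both glued faces → V=34, E=69, F=37.
Attach a pentagonal antiprism (V=10, E=20, F=12) along a 3-gon: merge 3 vertices and 3 edges, delete both glued faces → V=41, E=86, F=47.
Attach a regular tetrahedron (V=4, E=6, F=4) along a 3-gon: merge 3 vertices and 3 edges, delete both glued faces → V=42, E=89, F=49.
Check: V − E + F = 42 − 89 + 49 = 2.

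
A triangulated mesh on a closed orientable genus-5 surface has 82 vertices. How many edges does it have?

χ = 2 − 2·5 = -8, and every face is a triangle so 3F = 2E.
V − E + F = -8 with E = 3F/2 gives 82 − (3/2 − 1)·F = -8, so F = 180 and E = 270.

270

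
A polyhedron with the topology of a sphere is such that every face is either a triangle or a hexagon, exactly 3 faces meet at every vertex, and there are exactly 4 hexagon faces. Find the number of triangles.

Let x be the number of triangles; then F = 4 + x.
Edge–face incidences: 2E = 6·4 + 3·x = 24 + 3x.
Every vertex has degree 3, so 3V = 2E.
Euler: V − E + F = 2 ⇒ (2E)/3 − E + (4 + x) = 2.
Multiply by 6: 2·(2E) − 3·(2E) + 6·(4 + x) = 12, i.e. 24 + 6x − (24 + 3x) = 12.
Collecting terms: 3x = 12, so x = 4.
Then 2E = 24 + 3·4 = 36, so E = 18, V = 2E/3 = 12, F = 4 + 4 = 8.

4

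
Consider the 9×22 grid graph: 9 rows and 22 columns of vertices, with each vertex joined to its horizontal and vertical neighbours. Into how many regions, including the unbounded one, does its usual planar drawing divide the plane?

The grid has V = 9·22 = 198 vertices and E = 9·21 + 22·8 = 365 edges.
F = 2 − V + E = 2 − 198 + 365 = 169.

169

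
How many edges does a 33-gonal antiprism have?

An antiprism on an n-gon has two n-gon caps and 2n triangles: V = 2·33 = 66, E = 4·33 = 132, F = 2·33 + 2 = 68.
Check: V − E + F = 66 − 132 + 68 = 2.

132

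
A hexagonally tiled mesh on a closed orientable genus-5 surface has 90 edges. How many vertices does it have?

χ = 2 − 2·5 = -8, and every face is a hexagon so 6F = 2E.
F = 2E/6 = 30. Then V = -8 + E − F = -8 + 90 − 30 = 52.

52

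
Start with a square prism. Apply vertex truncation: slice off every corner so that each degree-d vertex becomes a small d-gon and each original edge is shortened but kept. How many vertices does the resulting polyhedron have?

The base solid has V = 8, E = 12, F = 6.
Truncation replaces each original edge-end by a new vertex, so V′ = 2E = 24.
Each original edge survives, and each old vertex of degree d contributes d new edges; summing degrees gives Σd = 2E, so E′ = E + 2E = 3E = 36.
Each original face survives and each original vertex becomes one new face: F′ = F + V = 14.

24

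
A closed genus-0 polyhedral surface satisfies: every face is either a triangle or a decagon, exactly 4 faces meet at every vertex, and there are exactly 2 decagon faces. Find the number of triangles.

20

Let x be the number of triangles; then F = 2 + x.
Edge–face incidences: 2E = 10·2 + 3·x = 20 + 3x.
Every vertex has degree 4, so 4V = 2E.
Euler: V − E + F = 2 ⇒ (2E)/4 − E + (2 + x) = 2.
Multiply by 8: 2·(2E) − 4·(2E) + 8·(2 + x) = 16, i.e. 16 + 8x − 2·(20 + 3x) = 16.
Collecting terms: 2x − 24 = 16, so 2x = 40, so x = 20.
Then 2E = 20 + 3·20 = 80, so E = 40, V = 2E/4 = 20, F = 2 + 20 = 22.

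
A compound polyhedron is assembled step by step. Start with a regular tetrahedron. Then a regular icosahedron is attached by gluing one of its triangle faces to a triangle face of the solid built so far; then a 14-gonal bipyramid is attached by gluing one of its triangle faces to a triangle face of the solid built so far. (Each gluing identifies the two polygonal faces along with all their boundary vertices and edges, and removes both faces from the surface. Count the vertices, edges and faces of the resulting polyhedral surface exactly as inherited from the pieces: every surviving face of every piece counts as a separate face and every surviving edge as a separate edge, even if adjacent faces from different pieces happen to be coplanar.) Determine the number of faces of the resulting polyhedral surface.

48

A regular tetrahedron: V=4, E=6, F=4.
Attach a regular icosahedron (V=12, E=30, F=20) along a 3-gon: merge 3 vertices and 3 edges, delete both glued faces → V=13, E=33, F=22.
Attach a 14-gonal bipyramid (V=16, E=42, F=28) along a 3-gon: merge 3 vertices and 3 edges, delete both glued faces → V=26, E=72, F=48.
Check: V − E + F = 26 − 72 + 48 = 2.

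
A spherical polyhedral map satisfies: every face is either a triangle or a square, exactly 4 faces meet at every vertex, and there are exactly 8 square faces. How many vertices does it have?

14

Let x be the number of triangles; then F = 8 + x.
Edge–face incidences: 2E = 4·8 + 3·x = 32 + 3x.
Every vertex has degree 4, so 4V = 2E.
Euler: V − E + F = 2 ⇒ (2E)/4 − E + (8 + x) = 2.
Multiply by 8: 2·(2E) − 4·(2E) + 8·(8 + x) = 16, i.e. 64 + 8x − 2·(32 + 3x) = 16.
Collecting terms: 2x = 16, so x = 8.
Then 2E = 32 + 3·8 = 56, so E = 28, V = 2E/4 = 14, F = 8 + 8 = 16.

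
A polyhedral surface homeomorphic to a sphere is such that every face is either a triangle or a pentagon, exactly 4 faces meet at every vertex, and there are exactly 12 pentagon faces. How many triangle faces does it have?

20

Let x be the number of triangles; then F = 12 + x.
Edge–face incidences: 2E = 5·12 + 3·x = 60 + 3x.
Every vertex has degree 4, so 4V = 2E.
Euler: V − E + F = 2 ⇒ (2E)/4 − E + (12 + x) = 2.
Multiply by 8: 2·(2E) − 4·(2E) + 8·(12 + x) = 16, i.e. 96 + 8x − 2·(60 + 3x) = 16.
Collecting terms: 2x − 24 = 16, so 2x = 40, so x = 20.
Then 2E = 60 + 3·20 = 120, so E = 60, V = 2E/4 = 30, F = 12 + 20 = 32.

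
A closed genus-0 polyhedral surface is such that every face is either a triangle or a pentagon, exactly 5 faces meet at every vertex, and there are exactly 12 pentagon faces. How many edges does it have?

150

Let x be the number of triangles; then F = 12 + x.
Edge–face incidences: 2E = 5·12 + 3·x = 60 + 3x.
Every vertex has degree 5, so 5V = 2E.
Euler: V − E + F = 2 ⇒ (2E)/5 − E + (12 + x) = 2.
Multiply by 10: 2·(2E) − 5·(2E) + 10·(12 + x) = 20, i.e. 120 + 10x − 3·(60 + 3x) = 20.
Collecting terms: x − 60 = 20, so x = 80.
Then 2E = 60 + 3·80 = 300, so E = 150, V = 2E/5 = 60, F = 12 + 80 = 92.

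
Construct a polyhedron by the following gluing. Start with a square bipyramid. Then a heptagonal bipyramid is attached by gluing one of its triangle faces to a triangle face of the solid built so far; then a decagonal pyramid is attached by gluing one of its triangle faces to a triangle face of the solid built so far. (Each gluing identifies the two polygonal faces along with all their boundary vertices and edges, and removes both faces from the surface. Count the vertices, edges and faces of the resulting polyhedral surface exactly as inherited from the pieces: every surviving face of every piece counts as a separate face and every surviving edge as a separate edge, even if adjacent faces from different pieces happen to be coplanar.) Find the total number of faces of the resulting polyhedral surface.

A square bipyramid: V=6, E=12, F=8.
Attach a heptagonal bipyramid (V=9, E=21, F=14) along a 3-gon: merge 3 vertices and 3 edges, delete both glued faces → V=12, E=30, F=20.
Attach a decagonal pyramid (V=11, E=20, F=11) along a 3-gon: merge 3 vertices and 3 edges, delete both glued faces → V=20, E=47, F=29.
Check: V − E + F = 20 − 47 + 29 = 2.

29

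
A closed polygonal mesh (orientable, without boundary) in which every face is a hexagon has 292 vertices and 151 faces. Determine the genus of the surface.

6

Every face is a hexagon, so 2E = 6·151 = 906, giving E = 453.
χ = V − E + F = 292 − 453 + 151 = -10.
For a closed orientable surface χ = 2 − 2g, so g = (2 − (-10))/2 = 6.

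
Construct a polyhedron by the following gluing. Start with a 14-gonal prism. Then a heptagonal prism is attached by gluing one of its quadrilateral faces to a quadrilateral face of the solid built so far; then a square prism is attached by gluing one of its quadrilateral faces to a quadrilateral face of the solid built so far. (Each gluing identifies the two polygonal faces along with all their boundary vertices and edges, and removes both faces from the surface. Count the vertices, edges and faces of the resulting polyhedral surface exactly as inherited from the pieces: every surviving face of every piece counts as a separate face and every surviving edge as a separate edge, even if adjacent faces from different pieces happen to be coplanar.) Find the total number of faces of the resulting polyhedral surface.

27

A 14-gonal prism: V=28, E=42, F=16.
Attach a heptagonal prism (V=14, E=21, F=9) along a 4-gon: merge 4 vertices and 4 edges, delete both glued faces → V=38, E=59, F=23.
Attach a square prism (V=8, E=12, F=6) along a 4-gon: merge 4 vertices and 4 edges, delete both glued faces → V=42, E=67, F=27.
Check: V − E + F = 42 − 67 + 27 = 2.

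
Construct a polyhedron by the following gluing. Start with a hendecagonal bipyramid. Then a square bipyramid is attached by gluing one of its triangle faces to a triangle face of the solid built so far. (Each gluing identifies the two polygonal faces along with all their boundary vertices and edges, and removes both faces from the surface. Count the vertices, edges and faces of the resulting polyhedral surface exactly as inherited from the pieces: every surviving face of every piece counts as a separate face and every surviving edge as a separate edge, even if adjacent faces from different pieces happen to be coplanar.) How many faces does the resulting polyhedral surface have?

A hendecagonal bipyramid: V=13, E=33, F=22.
Attach a square bipyramid (V=6, E=12, F=8) along a 3-gon: merge 3 vertices and 3 edges, delete both glued faces → V=16, E=42, F=28.
Check: V − E + F = 16 − 42 + 28 = 2.

28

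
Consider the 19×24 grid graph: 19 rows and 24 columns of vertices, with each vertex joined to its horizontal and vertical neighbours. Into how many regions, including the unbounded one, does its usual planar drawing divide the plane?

415

The grid has V = 19·24 = 456 vertices and E = 19·23 + 24·18 = 869 edges.
F = 2 − V + E = 2 − 456 + 869 = 415.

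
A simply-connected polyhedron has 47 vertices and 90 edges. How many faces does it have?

45

Here V − E + F = 2.
F = 2 − V + E = 2 − 47 + 90 = 45.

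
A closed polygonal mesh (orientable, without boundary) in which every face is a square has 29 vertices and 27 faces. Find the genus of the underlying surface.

Every face is a square, so 2E = 4·27 = 108, giving E = 54.
χ = V − E + F = 29 − 54 + 27 = 2.
For a closed orientable surface χ = 2 − 2g, so g = (2 − (2))/2 = 0.

0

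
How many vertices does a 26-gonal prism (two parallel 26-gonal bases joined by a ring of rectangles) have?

A prism on an n-gon has two n-gon bases and n rectangular sides: V = 2·26 = 52, E = 3·26 = 78, F = 26 + 2 = 28.

52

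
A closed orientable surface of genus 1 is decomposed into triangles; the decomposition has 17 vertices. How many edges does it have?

χ = 2 − 2·1 = 0, and every face is a triangle so 3F = 2E.
V − E + F = 0 with E = 3F/2 gives 17 − (3/2 − 1)·F = 0, so F = 34 and E = 51.

51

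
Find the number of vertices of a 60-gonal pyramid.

61

A pyramid on an n-gon base has one n-gon and n triangles: V = 60 + 1 = 61, E = 2·60 = 120, F = 60 + 1 = 61.
Check: V − E + F = 61 − 120 + 61 = 2.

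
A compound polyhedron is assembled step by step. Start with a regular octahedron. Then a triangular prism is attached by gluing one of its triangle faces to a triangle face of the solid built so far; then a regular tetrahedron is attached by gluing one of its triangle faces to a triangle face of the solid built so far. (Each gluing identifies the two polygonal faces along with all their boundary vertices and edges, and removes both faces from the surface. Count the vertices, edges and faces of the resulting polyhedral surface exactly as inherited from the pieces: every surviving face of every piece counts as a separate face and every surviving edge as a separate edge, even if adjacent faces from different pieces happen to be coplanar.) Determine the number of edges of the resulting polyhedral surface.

A regular octahedron: V=6, E=12, F=8.
Attach a triangular prism (V=6, E=9, F=5) along a 3-gon: merge 3 vertices and 3 edges, delete both glued faces → V=9, E=18, F=11.
Attach a regular tetrahedron (V=4, E=6, F=4) along a 3-gon: merge 3 vertices and 3 edges, delete both glued faces → V=10, E=21, F=13.
Check: V − E + F = 10 − 21 + 13 = 2.

21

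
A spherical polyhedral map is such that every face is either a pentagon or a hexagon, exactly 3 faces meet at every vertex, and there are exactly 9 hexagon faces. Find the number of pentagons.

12

Let x be the number of pentagons; then F = 9 + x.
Edge–face incidences: 2E = 6·9 + 5·x = 54 + 5x.
Every vertex has degree 3, so 3V = 2E.
Euler: V − E + F = 2 ⇒ (2E)/3 − E + (9 + x) = 2.
Multiply by 6: 2·(2E) − 3·(2E) + 6·(9 + x) = 12, i.e. 54 + 6x − (54 + 5x) = 12.
Collecting terms: x = 12.
Then 2E = 54 + 5·12 = 114, so E = 57, V = 2E/3 = 38, F = 9 + 12 = 21.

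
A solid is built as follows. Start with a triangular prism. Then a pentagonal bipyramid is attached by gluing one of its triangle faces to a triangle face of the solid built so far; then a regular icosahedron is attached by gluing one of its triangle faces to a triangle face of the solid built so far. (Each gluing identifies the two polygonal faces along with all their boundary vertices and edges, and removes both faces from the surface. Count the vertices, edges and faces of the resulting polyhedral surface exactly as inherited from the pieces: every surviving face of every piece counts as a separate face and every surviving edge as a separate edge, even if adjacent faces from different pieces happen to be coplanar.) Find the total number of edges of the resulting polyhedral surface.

A triangular prism: V=6, E=9, F=5.
Attach a pentagonal bipyramid (V=7, E=15, F=10) along a 3-gon: merge 3 vertices and 3 edges, delete both glued faces → V=10, E=21, F=13.
Attach a regular icosahedron (V=12, E=30, F=20) along a 3-gon: merge 3 vertices and 3 edges, delete both glued faces → V=19, E=48, F=31.
Check: V − E + F = 19 − 48 + 31 = 2.

48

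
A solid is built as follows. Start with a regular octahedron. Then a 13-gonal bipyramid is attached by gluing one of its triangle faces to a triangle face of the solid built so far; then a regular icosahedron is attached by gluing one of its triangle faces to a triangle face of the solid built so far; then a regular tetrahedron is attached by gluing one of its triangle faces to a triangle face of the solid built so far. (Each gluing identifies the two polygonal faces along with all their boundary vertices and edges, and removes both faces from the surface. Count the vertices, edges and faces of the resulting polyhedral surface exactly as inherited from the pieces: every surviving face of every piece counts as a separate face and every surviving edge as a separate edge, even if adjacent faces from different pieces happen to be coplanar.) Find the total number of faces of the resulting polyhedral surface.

52

A regular octahedron: V=6, E=12, F=8.
Attach a 13-gonal bipyramid (V=15, E=39, F=26) along a 3-gon: merge 3 vertices and 3 edges, delete both glued faces → V=18, E=48, F=32.
Attach a regular icosahedron (V=12, E=30, F=20) along a 3-gon: merge 3 vertices and 3 edges, delete both glued faces → V=27, E=75, F=50.
Attach a regular tetrahedron (V=4, E=6, F=4) along a 3-gon: merge 3 vertices and 3 edges, delete both glued faces → V=28, E=78, F=52.
Check: V − E + F = 28 − 78 + 52 = 2.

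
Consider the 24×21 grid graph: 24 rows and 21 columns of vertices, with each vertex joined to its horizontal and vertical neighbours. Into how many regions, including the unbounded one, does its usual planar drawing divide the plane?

461

The grid has V = 24·21 = 504 vertices and E = 24·20 + 21·23 = 963 edges.
F = 2 − V + E = 2 − 504 + 963 = 461.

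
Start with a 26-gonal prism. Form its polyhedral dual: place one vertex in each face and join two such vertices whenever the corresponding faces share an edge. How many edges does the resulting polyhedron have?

78

The base solid has V = 52, E = 78, F = 28.
The dual swaps V and F and preserves E: V′ = F = 28, E′ = E = 78, F′ = V = 52.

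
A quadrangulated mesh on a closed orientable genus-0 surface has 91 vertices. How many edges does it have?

χ = 2 − 2·0 = 2, and every face is a square so 4F = 2E.
V − E + F = 2 with E = 4F/2 gives 91 − (4/2 − 1)·F = 2, so F = 89 and E = 178.

178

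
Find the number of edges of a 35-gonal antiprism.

140

An antiprism on an n-gon has two n-gon caps and 2n triangles: V = 2·35 = 70, E = 4·35 = 140, F = 2·35 + 2 = 72.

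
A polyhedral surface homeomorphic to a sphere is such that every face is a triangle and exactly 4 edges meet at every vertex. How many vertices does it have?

6

Each face has 3 edges and each edge borders two faces, so 2E = 3F.
Each vertex has degree 4, so 4V = 2E and hence V = 3F/4.
Euler: V − E + F = 2 ⇒ (3F/4) − (3F/2) + F = 2.
Multiply by 8: (6 − 12 + 8)F = 16, i.e. 2F = 16.
So F = 8, E = 3·8/2 = 12, V = 3·8/4 = 6.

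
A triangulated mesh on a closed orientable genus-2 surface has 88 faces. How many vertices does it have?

χ = 2 − 2·2 = -2, and every face is a triangle so 3F = 2E.
E = 3·88/2 = 132. Then V = -2 + E − F = -2 + 132 − 88 = 42.

42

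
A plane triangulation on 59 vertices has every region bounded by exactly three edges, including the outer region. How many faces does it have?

114

In a plane triangulation 3F = 2E and V − E + F = 2, so F = 2V − 4 = 2·59 − 4 = 114.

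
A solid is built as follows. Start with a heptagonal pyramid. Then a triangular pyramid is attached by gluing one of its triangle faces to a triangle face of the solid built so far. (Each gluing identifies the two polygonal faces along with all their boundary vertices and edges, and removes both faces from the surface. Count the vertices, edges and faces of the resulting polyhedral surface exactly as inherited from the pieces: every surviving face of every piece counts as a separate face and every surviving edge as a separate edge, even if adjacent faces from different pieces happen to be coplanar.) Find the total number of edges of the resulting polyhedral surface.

17

A heptagonal pyramid: V=8, E=14, F=8.
Attach a triangular pyramid (V=4, E=6, F=4) along a 3-gon: merge 3 vertices and 3 edges, delete both glued faces → V=9, E=17, F=10.
Check: V − E + F = 9 − 17 + 10 = 2.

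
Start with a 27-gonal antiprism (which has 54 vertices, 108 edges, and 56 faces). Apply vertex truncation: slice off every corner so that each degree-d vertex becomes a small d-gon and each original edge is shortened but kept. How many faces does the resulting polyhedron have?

110

Truncation replaces each original edge-end by a new vertex, so V′ = 2E = 216.
Each original edge survives, and each old vertex of degree d contributes d new edges; summing degrees gives Σd = 2E, so E′ = E + 2E = 3E = 324.
Each original face survives and each original vertex becomes one new face: F′ = F + V = 110.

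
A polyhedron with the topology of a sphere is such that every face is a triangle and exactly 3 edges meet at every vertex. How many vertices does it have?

Each face has 3 edges and each edge borders two faces, so 2E = 3F.
Each vertex has degree 3, so 3V = 2E and hence V = 3F/3.
Euler: V − E + F = 2 ⇒ (3F/3) − (3F/2) + F = 2.
Multiply by 6: (6 − 9 + 6)F = 12, i.e. 3F = 12.
So F = 4, E = 3·4/2 = 6, V = 3·4/3 = 4.

4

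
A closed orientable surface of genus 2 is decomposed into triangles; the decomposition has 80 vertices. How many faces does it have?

164

χ = 2 − 2·2 = -2, and every face is a triangle so 3F = 2E.
V − E + F = -2 with E = 3F/2 gives 80 − (3/2 − 1)·F = -2, so F = 164 and E = 246.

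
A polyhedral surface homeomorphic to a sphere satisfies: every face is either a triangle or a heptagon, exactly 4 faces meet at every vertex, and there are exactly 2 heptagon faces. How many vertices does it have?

14

Let x be the number of triangles; then F = 2 + x.
Edge–face incidences: 2E = 7·2 + 3·x = 14 + 3x.
Every vertex has degree 4, so 4V = 2E.
Euler: V − E + F = 2 ⇒ (2E)/4 − E + (2 + x) = 2.
Multiply by 8: 2·(2E) − 4·(2E) + 8·(2 + x) = 16, i.e. 16 + 8x − 2·(14 + 3x) = 16.
Collecting terms: 2x − 12 = 16, so 2x = 28, so x = 14.
Then 2E = 14 + 3·14 = 56, so E = 28, V = 2E/4 = 14, F = 2 + 14 = 16.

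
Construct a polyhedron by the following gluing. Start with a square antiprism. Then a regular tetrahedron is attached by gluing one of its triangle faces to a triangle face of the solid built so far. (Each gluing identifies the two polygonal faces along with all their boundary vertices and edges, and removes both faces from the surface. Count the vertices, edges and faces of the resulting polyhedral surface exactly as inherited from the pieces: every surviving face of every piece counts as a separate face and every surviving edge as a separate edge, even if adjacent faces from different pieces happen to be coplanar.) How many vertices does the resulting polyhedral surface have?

9

A square antiprism: V=8, E=16, F=10.
Attach a regular tetrahedron (V=4, E=6, F=4) along a 3-gon: merge 3 vertices and 3 edges, delete both glued faces → V=9, E=19, F=12.
Check: V − E + F = 9 − 19 + 12 = 2.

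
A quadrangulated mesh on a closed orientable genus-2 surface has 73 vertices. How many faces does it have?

75

χ = 2 − 2·2 = -2, and every face is a square so 4F = 2E.
V − E + F = -2 with E = 4F/2 gives 73 − (4/2 − 1)·F = -2, so F = 75 and E = 150.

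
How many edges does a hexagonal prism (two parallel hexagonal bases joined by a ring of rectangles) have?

A prism on an n-gon has two n-gon bases and n rectangular sides: V = 2·6 = 12, E = 3·6 = 18, F = 6 + 2 = 8.

18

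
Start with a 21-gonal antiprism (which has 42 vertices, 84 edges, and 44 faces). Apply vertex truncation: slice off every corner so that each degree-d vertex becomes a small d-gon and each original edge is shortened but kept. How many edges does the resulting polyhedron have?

252

Truncation replaces each original edge-end by a new vertex, so V′ = 2E = 168.
Each original edge survives, and each old vertex of degree d contributes d new edges; summing degrees gives Σd = 2E, so E′ = E + 2E = 3E = 252.
Each original face survives and each original vertex becomes one new face: F′ = F + V = 86.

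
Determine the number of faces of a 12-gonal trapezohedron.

24

The n-trapezohedron (dual of the n-antiprism) has V = 2·12 + 2 = 26, E = 4·12 = 48, F = 2·12 = 24.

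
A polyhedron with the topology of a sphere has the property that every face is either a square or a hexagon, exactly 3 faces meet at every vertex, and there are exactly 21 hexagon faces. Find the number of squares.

6

Let x be the number of squares; then F = 21 + x.
Edge–face incidences: 2E = 6·21 + 4·x = 126 + 4x.
Every vertex has degree 3, so 3V = 2E.
Euler: V − E + F = 2 ⇒ (2E)/3 − E + (21 + x) = 2.
Multiply by 6: 2·(2E) − 3·(2E) + 6·(21 + x) = 12, i.e. 126 + 6x − (126 + 4x) = 12.
Collecting terms: 2x = 12, so x = 6.
Then 2E = 126 + 4·6 = 150, so E = 75, V = 2E/3 = 50, F = 21 + 6 = 27.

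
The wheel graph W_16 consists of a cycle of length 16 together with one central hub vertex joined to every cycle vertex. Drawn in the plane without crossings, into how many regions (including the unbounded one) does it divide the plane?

W_16 has V = 16 + 1 = 17 vertices and E = 2·16 = 32 edges.
By Euler's formula F = 2 − V + E = 2 − 17 + 32 = 17.

17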